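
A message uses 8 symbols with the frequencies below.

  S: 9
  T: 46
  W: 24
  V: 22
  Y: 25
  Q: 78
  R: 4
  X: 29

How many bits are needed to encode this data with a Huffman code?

Merge the two smallest weights repeatedly:
merge R(4) and S(9): 13
merge 13 and V(22): 35
merge W(24) and Y(25): 49
merge X(29) and 35: 64
merge T(46) and 49: 95
merge 64 and Q(78): 142
merge 95 and 142: 237
Total encoded bits = sum of merged weights = 13 + 35 + 49 + 64 + 95 + 142 + 237 = 635.

635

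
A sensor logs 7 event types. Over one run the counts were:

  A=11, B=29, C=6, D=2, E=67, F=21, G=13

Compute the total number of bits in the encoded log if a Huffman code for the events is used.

340

Build the Huffman tree bottom-up:
merge D(2) and C(6): 8
merge 8 and A(11): 19
merge G(13) and 19: 32
merge F(21) and B(29): 50
merge 32 and 50: 82
merge E(67) and 82: 149
The encoded length is the sum of every internal node's weight: 8 + 19 + 32 + 50 + 82 + 149 = 340 bits.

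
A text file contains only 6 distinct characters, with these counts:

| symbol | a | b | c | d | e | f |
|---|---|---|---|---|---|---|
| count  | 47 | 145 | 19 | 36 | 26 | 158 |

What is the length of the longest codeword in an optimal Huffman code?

5

Merge the two lowest-weight nodes at each step:
c(19) + e(26) → 45
d(36) + 45 → 81
a(47) + 81 → 128
128 + b(145) → 273
f(158) + 273 → 431
Maximum depth reached is 5.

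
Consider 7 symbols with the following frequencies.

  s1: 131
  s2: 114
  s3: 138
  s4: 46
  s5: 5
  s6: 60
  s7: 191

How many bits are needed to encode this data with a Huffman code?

1757

Merge the two smallest weights repeatedly:
merge s5(5) and s4(46): 51
merge 51 and s6(60): 111
merge 111 and s2(114): 225
merge s1(131) and s3(138): 269
merge s7(191) and 225: 416
merge 269 and 416: 685
The encoded length is the sum of every internal node's weight: 51 + 111 + 225 + 269 + 416 + 685 = 1757 bits.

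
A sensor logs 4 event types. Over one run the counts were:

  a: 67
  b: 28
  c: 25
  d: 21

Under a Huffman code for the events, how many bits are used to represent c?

Build the tree from the bottom:
merge d(21) and c(25): 46
merge b(28) and 46: 74
merge a(67) and 74: 141
c's leaf is at depth 3, giving a 3-bit codeword.

3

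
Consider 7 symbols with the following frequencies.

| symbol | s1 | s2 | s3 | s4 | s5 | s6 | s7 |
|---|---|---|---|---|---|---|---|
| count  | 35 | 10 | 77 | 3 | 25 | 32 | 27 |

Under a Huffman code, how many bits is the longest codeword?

5

Merge the two lowest-weight nodes at each step:
merge s4(3) and s2(10): 13
merge 13 and s5(25): 38
merge s7(27) and s6(32): 59
merge s1(35) and 38: 73
merge 59 and 73: 132
merge s3(77) and 132: 209
The first pair merged (s4, s2) ends up deepest, at depth 5.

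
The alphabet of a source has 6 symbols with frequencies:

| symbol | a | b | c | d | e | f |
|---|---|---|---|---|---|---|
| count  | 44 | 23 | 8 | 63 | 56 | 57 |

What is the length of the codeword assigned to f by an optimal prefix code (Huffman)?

2

Repeatedly merge the two smallest:
merge c(8) and b(23): 31
merge 31 and a(44): 75
merge e(56) and f(57): 113
merge d(63) and 75: 138
merge 113 and 138: 251
f's leaf is at depth 2, giving a 2-bit codeword.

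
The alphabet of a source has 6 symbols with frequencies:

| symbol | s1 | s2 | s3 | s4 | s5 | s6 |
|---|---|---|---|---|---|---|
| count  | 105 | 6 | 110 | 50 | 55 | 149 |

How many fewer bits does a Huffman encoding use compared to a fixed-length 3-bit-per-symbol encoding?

308

Fixed-length: 3 bits × 475 symbols = 1425 bits.
Huffman merges:
s2(6) + s4(50) → 56
s5(55) + 56 → 111
s1(105) + s3(110) → 215
111 + s6(149) → 260
215 + 260 → 475
Huffman total = 56 + 111 + 215 + 260 + 475 = 1117 bits.
Saving = 1425 − 1117 = 308 bits.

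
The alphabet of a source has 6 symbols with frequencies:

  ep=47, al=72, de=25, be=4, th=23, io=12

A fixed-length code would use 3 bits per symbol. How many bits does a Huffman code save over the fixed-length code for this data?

136

Fixed-length: 3 bits × 183 symbols = 549 bits.
Huffman merges:
be(4) + io(12) → 16
16 + th(23) → 39
de(25) + 39 → 64
ep(47) + 64 → 111
al(72) + 111 → 183
Huffman total = 16 + 39 + 64 + 111 + 183 = 413 bits.
Saving = 549 − 413 = 136 bits.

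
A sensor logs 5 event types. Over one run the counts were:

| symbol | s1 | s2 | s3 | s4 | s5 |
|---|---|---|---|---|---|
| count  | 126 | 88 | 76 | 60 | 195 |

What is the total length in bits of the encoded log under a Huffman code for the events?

Build the Huffman tree bottom-up:
combine s4(60), s3(76) → 136
combine s2(88), s1(126) → 214
combine 136, s5(195) → 331
combine 214, 331 → 545
Total encoded bits = sum of merged weights = 136 + 214 + 331 + 545 = 1226.

1226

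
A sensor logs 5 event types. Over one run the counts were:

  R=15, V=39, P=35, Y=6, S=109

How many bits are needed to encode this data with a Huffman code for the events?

Build the Huffman tree bottom-up:
combine Y(6), R(15) → 21
combine 21, P(35) → 56
combine V(39), 56 → 95
combine 95, S(109) → 204
The encoded length is the sum of every internal node's weight: 21 + 56 + 95 + 204 = 376 bits.

376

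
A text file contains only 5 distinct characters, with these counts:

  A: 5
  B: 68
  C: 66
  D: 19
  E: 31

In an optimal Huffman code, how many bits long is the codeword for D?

Huffman merges, smallest pair first:
merge A(5) and D(19): 24
merge 24 and E(31): 55
merge 55 and C(66): 121
merge B(68) and 121: 189
D's leaf is at depth 4, giving a 4-bit codeword.

4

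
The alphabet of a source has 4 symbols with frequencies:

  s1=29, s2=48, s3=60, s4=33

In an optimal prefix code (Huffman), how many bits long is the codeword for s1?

Repeatedly merge the two smallest:
combine s1(29), s4(33) → 62
combine s2(48), s3(60) → 108
combine 62, 108 → 170
The subtree containing s1 is merged 2 times, so code length = 2.

2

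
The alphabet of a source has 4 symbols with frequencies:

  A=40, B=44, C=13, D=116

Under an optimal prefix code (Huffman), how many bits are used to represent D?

1

Build the tree from the bottom:
combine C(13), A(40) → 53
combine B(44), 53 → 97
combine 97, D(116) → 213
D is a child of the root — depth 1, so its codeword is a single bit.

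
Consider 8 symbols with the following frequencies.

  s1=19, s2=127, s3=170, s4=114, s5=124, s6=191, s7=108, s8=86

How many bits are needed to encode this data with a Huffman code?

2731

Greedily combine the two least-frequent nodes:
s1(19) + s8(86) → 105
105 + s7(108) → 213
s4(114) + s5(124) → 238
s2(127) + s3(170) → 297
s6(191) + 213 → 404
238 + 297 → 535
404 + 535 → 939
The encoded length is the sum of every internal node's weight: 105 + 213 + 238 + 297 + 404 + 535 + 939 = 2731 bits.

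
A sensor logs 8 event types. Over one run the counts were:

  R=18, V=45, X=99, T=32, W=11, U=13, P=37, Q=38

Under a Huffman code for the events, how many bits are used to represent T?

Huffman merges, smallest pair first:
combine W(11), U(13) → 24
combine R(18), 24 → 42
combine T(32), P(37) → 69
combine Q(38), 42 → 80
combine V(45), 69 → 114
combine 80, X(99) → 179
combine 114, 179 → 293
The subtree containing T is merged 3 times, so code length = 3.

3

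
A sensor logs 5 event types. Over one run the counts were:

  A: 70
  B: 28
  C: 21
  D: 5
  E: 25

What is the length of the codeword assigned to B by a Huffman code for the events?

2

Repeatedly merge the two smallest:
combine D(5), C(21) → 26
combine E(25), 26 → 51
combine B(28), 51 → 79
combine A(70), 79 → 149
The subtree containing B is merged 2 times, so code length = 2.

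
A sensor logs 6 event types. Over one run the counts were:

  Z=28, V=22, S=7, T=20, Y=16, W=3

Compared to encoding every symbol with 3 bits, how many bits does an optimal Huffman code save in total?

Fixed-length: 3 bits × 96 symbols = 288 bits.
Huffman merges:
merge W(3) and S(7): 10
merge 10 and Y(16): 26
merge T(20) and V(22): 42
merge 26 and Z(28): 54
merge 42 and 54: 96
Huffman total = 10 + 26 + 42 + 54 + 96 = 228 bits.
Saving = 288 − 228 = 60 bits.

60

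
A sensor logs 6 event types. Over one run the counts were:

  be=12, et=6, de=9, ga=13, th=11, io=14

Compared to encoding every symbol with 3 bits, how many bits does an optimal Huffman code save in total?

27

Fixed-length: 3 bits × 65 symbols = 195 bits.
Huffman merges:
et(6) + de(9) → 15
th(11) + be(12) → 23
ga(13) + io(14) → 27
15 + 23 → 38
27 + 38 → 65
Huffman total = 15 + 23 + 27 + 38 + 65 = 168 bits.
Saving = 195 − 168 = 27 bits.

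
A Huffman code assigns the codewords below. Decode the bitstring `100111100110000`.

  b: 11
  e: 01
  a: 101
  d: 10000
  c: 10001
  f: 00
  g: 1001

gbgd

Read left to right; each codeword is recognised as soon as it completes (prefix code):
  1001→g | 11→b | 1001→g | 10000→d
Decoded message: gbgd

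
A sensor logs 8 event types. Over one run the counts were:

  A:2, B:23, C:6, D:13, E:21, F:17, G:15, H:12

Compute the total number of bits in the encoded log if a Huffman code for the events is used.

Greedily combine the two least-frequent nodes:
merge A(2) and C(6): 8
merge 8 and H(12): 20
merge D(13) and G(15): 28
merge F(17) and 20: 37
merge E(21) and B(23): 44
merge 28 and 37: 65
merge 44 and 65: 109
The encoded length is the sum of every internal node's weight: 8 + 20 + 28 + 37 + 44 + 65 + 109 = 311 bits.

311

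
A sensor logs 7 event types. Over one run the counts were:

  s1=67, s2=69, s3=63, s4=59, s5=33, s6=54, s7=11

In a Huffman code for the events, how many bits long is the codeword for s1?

2

Huffman merges, smallest pair first:
s7(11) + s5(33) → 44
44 + s6(54) → 98
s4(59) + s3(63) → 122
s1(67) + s2(69) → 136
98 + 122 → 220
136 + 220 → 356
The subtree containing s1 is merged 2 times, so code length = 2.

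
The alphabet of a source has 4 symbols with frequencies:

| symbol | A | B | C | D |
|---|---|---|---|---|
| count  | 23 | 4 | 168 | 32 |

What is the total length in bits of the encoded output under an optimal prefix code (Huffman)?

313

Merge the two smallest weights repeatedly:
merge B(4) and A(23): 27
merge 27 and D(32): 59
merge 59 and C(168): 227
The encoded length is the sum of every internal node's weight: 27 + 59 + 227 = 313 bits.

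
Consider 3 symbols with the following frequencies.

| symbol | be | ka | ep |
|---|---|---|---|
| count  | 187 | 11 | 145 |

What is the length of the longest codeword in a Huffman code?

2

Merge the two lowest-weight nodes at each step:
ka(11) + ep(145) → 156
156 + be(187) → 343
The rarest symbols sit at the bottom; the longest codeword is 2 bits.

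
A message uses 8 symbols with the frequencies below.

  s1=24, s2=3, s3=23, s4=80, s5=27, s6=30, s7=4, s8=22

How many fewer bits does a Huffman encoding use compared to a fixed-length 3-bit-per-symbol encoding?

77

Fixed-length: 3 bits × 213 symbols = 639 bits.
Huffman merges:
s2(3) + s7(4) → 7
7 + s8(22) → 29
s3(23) + s1(24) → 47
s5(27) + 29 → 56
s6(30) + 47 → 77
56 + 77 → 133
s4(80) + 133 → 213
Huffman total = 7 + 29 + 47 + 56 + 77 + 133 + 213 = 562 bits.
Saving = 639 − 562 = 77 bits.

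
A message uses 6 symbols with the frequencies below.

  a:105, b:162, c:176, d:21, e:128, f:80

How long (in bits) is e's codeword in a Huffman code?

Build the tree from the bottom:
d(21) + f(80) → 101
101 + a(105) → 206
e(128) + b(162) → 290
c(176) + 206 → 382
290 + 382 → 672
e's leaf is at depth 2, giving a 2-bit codeword.

2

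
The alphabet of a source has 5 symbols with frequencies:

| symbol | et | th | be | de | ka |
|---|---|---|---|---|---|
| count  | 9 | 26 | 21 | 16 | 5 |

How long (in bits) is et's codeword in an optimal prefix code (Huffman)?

Repeatedly merge the two smallest:
ka(5) + et(9) → 14
14 + de(16) → 30
be(21) + th(26) → 47
30 + 47 → 77
The subtree containing et is merged 3 times, so code length = 3.

3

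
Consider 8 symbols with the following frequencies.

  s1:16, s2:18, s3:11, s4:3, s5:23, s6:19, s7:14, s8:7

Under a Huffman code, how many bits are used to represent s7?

Build the tree from the bottom:
s4(3) + s8(7) → 10
10 + s3(11) → 21
s7(14) + s1(16) → 30
s2(18) + s6(19) → 37
21 + s5(23) → 44
30 + 37 → 67
44 + 67 → 111
s7's leaf is at depth 3, giving a 3-bit codeword.

3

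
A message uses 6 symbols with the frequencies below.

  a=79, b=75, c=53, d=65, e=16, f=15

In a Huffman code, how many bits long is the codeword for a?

Build the tree from the bottom:
merge f(15) and e(16): 31
merge 31 and c(53): 84
merge d(65) and b(75): 140
merge a(79) and 84: 163
merge 140 and 163: 303
a's leaf is at depth 2, giving a 2-bit codeword.

2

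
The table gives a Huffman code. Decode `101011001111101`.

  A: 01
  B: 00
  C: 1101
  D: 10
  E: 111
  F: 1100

DDFEC

Read left to right; each codeword is recognised as soon as it completes (prefix code):
  10→D | 10→D | 1100→F | 111→E | 1101→C
Decoded message: DDFEC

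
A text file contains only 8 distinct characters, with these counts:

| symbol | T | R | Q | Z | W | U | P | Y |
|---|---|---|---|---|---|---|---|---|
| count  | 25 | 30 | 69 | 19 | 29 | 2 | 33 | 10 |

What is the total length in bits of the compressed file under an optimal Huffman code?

592

Merge the two smallest weights repeatedly:
combine U(2), Y(10) → 12
combine 12, Z(19) → 31
combine T(25), W(29) → 54
combine R(30), 31 → 61
combine P(33), 54 → 87
combine 61, Q(69) → 130
combine 87, 130 → 217
Each symbol's bit-cost is frequency × depth; summing gives 592 bits (equivalently 12 + 31 + 54 + 61 + 87 + 130 + 217).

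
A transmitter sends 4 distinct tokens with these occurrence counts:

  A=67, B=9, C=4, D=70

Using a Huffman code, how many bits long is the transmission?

Greedily combine the two least-frequent nodes:
C(4) + B(9) → 13
13 + A(67) → 80
D(70) + 80 → 150
Total encoded bits = sum of merged weights = 13 + 80 + 150 = 243.

243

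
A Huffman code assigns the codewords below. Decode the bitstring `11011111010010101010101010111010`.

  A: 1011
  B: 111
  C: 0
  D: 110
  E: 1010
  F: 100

Read left to right; each codeword is recognised as soon as it completes (prefix code):
  110→D | 111→B | 110→D | 100→F | 1010→E | 1010→E | 1010→E | 1011→A | 1010→E
Decoded message: DBDFEEEAE

DBDFEEEAE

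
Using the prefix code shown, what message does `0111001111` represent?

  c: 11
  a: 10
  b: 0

Read left to right; each codeword is recognised as soon as it completes (prefix code):
  0→b | 11→c | 10→a | 0→b | 11→c | 11→c
Decoded message: bcabcc

bcabcc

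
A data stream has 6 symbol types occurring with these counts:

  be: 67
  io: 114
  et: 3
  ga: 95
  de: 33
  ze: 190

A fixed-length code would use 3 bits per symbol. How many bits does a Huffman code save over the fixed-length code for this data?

363

Fixed-length: 3 bits × 502 symbols = 1506 bits.
Huffman merges:
merge et(3) and de(33): 36
merge 36 and be(67): 103
merge ga(95) and 103: 198
merge io(114) and ze(190): 304
merge 198 and 304: 502
Huffman total = 36 + 103 + 198 + 304 + 502 = 1143 bits.
Saving = 1506 − 1143 = 363 bits.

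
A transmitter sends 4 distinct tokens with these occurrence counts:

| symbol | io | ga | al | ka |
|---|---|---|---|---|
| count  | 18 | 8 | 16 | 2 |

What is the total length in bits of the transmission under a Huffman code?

Build the Huffman tree bottom-up:
combine ka(2), ga(8) → 10
combine 10, al(16) → 26
combine io(18), 26 → 44
Total encoded bits = sum of merged weights = 10 + 26 + 44 = 80.

80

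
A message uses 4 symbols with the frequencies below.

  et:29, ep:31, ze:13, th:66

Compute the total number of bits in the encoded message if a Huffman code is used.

Build the Huffman tree bottom-up:
merge ze(13) and et(29): 42
merge ep(31) and 42: 73
merge th(66) and 73: 139
Each symbol's bit-cost is frequency × depth; summing gives 254 bits (equivalently 42 + 73 + 139).

254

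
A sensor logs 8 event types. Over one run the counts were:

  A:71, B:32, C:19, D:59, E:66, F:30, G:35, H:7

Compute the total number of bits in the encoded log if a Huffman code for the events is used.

Build the Huffman tree bottom-up:
H(7) + C(19) → 26
26 + F(30) → 56
B(32) + G(35) → 67
56 + D(59) → 115
E(66) + 67 → 133
A(71) + 115 → 186
133 + 186 → 319
Total encoded bits = sum of merged weights = 26 + 56 + 67 + 115 + 133 + 186 + 319 = 902.

902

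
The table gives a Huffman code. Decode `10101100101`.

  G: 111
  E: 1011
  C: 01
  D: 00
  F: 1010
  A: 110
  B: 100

Read left to right; each codeword is recognised as soon as it completes (prefix code):
  1010→F | 110→A | 01→C | 01→C
Decoded message: FACC

FACC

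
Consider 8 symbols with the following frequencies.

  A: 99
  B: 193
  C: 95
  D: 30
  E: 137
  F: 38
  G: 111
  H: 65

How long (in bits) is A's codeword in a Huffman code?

3

Build the tree from the bottom:
D(30) + F(38) → 68
H(65) + 68 → 133
C(95) + A(99) → 194
G(111) + 133 → 244
E(137) + B(193) → 330
194 + 244 → 438
330 + 438 → 768
A sits 3 levels below the root, so its codeword is 3 bits.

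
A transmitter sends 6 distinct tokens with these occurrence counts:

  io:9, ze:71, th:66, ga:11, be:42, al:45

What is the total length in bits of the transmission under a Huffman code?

Merge the two smallest weights repeatedly:
combine io(9), ga(11) → 20
combine 20, be(42) → 62
combine al(45), 62 → 107
combine th(66), ze(71) → 137
combine 107, 137 → 244
Total encoded bits = sum of merged weights = 20 + 62 + 107 + 137 + 244 = 570.

570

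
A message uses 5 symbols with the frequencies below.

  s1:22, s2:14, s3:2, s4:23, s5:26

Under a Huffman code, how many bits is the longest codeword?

3

Merge the two lowest-weight nodes at each step:
merge s3(2) and s2(14): 16
merge 16 and s1(22): 38
merge s4(23) and s5(26): 49
merge 38 and 49: 87
Maximum depth reached is 3.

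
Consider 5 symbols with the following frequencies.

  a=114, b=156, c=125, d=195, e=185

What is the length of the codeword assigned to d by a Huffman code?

Huffman merges, smallest pair first:
merge a(114) and c(125): 239
merge b(156) and e(185): 341
merge d(195) and 239: 434
merge 341 and 434: 775
d's leaf is at depth 2, giving a 2-bit codeword.

2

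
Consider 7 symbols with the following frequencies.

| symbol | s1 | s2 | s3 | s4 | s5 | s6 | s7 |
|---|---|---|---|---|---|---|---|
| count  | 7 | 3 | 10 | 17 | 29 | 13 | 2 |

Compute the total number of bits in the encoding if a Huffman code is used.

201

Greedily combine the two least-frequent nodes:
merge s7(2) and s2(3): 5
merge 5 and s1(7): 12
merge s3(10) and 12: 22
merge s6(13) and s4(17): 30
merge 22 and s5(29): 51
merge 30 and 51: 81
The encoded length is the sum of every internal node's weight: 5 + 12 + 22 + 30 + 51 + 81 = 201 bits.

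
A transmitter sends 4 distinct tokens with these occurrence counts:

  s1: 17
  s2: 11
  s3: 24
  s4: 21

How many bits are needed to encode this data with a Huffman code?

Build the Huffman tree bottom-up:
combine s2(11), s1(17) → 28
combine s4(21), s3(24) → 45
combine 28, 45 → 73
Each symbol's bit-cost is frequency × depth; summing gives 146 bits (equivalently 28 + 45 + 73).

146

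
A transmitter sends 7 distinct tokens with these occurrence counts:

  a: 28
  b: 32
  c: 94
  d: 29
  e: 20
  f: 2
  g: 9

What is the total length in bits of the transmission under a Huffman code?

Build the Huffman tree bottom-up:
merge f(2) and g(9): 11
merge 11 and e(20): 31
merge a(28) and d(29): 57
merge 31 and b(32): 63
merge 57 and 63: 120
merge c(94) and 120: 214
The encoded length is the sum of every internal node's weight: 11 + 31 + 57 + 63 + 120 + 214 = 496 bits.

496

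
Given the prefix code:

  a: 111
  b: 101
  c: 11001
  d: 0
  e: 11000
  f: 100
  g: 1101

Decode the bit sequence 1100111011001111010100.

Read left to right; each codeword is recognised as soon as it completes (prefix code):
  11001→c | 1101→g | 100→f | 111→a | 101→b | 0→d | 100→f
Decoded message: cgfabdf

cgfabdf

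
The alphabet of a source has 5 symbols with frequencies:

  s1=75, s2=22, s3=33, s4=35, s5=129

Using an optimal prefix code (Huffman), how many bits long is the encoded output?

Build the Huffman tree bottom-up:
s2(22) + s3(33) → 55
s4(35) + 55 → 90
s1(75) + 90 → 165
s5(129) + 165 → 294
Each symbol's bit-cost is frequency × depth; summing gives 604 bits (equivalently 55 + 90 + 165 + 294).

604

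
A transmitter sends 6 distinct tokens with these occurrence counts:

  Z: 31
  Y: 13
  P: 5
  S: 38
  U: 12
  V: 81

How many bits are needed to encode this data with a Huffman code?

Merge the two smallest weights repeatedly:
merge P(5) and U(12): 17
merge Y(13) and 17: 30
merge 30 and Z(31): 61
merge S(38) and 61: 99
merge V(81) and 99: 180
Each symbol's bit-cost is frequency × depth; summing gives 387 bits (equivalently 17 + 30 + 61 + 99 + 180).

387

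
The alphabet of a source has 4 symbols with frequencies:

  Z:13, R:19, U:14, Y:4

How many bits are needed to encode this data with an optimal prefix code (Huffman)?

98

Build the Huffman tree bottom-up:
Y(4) + Z(13) → 17
U(14) + 17 → 31
R(19) + 31 → 50
Total encoded bits = sum of merged weights = 17 + 31 + 50 = 98.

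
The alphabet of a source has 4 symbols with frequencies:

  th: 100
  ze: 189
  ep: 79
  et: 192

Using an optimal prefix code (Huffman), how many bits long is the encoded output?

Build the Huffman tree bottom-up:
ep(79) + th(100) → 179
179 + ze(189) → 368
et(192) + 368 → 560
Total encoded bits = sum of merged weights = 179 + 368 + 560 = 1107.

1107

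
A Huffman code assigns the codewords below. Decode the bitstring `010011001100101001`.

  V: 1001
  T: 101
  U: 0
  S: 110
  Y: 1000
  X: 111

Read left to right; each codeword is recognised as soon as it completes (prefix code):
  0→U | 1001→V | 1001→V | 1001→V | 0→U | 1001→V
Decoded message: UVVVUV

UVVVUV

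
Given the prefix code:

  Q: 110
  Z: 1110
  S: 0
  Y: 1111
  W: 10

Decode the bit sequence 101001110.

WWSZ

Read left to right; each codeword is recognised as soon as it completes (prefix code):
  10→W | 10→W | 0→S | 1110→Z
Decoded message: WWSZ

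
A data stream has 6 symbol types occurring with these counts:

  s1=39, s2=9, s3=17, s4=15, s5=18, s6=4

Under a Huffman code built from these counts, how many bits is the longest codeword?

4

Merge the two lowest-weight nodes at each step:
s6(4) + s2(9) → 13
13 + s4(15) → 28
s3(17) + s5(18) → 35
28 + 35 → 63
s1(39) + 63 → 102
The rarest symbols sit at the bottom; the longest codeword is 4 bits.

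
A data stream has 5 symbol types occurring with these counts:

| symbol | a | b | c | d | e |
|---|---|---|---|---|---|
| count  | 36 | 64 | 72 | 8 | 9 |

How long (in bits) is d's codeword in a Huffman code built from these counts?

Repeatedly merge the two smallest:
d(8) + e(9) → 17
17 + a(36) → 53
53 + b(64) → 117
c(72) + 117 → 189
d sits 4 levels below the root, so its codeword is 4 bits.

4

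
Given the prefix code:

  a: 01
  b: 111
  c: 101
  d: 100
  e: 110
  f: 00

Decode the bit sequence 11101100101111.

badcb

Read left to right; each codeword is recognised as soon as it completes (prefix code):
  111→b | 01→a | 100→d | 101→c | 111→b
Decoded message: badcb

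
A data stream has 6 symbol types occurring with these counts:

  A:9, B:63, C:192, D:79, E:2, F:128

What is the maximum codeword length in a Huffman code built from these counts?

Merge the two lowest-weight nodes at each step:
merge E(2) and A(9): 11
merge 11 and B(63): 74
merge 74 and D(79): 153
merge F(128) and 153: 281
merge C(192) and 281: 473
The first pair merged (E, A) ends up deepest, at depth 5.

5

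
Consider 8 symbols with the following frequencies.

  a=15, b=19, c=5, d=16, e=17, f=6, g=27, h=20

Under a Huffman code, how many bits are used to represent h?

3

Huffman merges, smallest pair first:
c(5) + f(6) → 11
11 + a(15) → 26
d(16) + e(17) → 33
b(19) + h(20) → 39
26 + g(27) → 53
33 + 39 → 72
53 + 72 → 125
The subtree containing h is merged 3 times, so code length = 3.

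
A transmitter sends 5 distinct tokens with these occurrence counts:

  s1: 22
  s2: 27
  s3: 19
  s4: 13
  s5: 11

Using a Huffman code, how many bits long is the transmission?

208

Greedily combine the two least-frequent nodes:
s5(11) + s4(13) → 24
s3(19) + s1(22) → 41
24 + s2(27) → 51
41 + 51 → 92
Total encoded bits = sum of merged weights = 24 + 41 + 51 + 92 = 208.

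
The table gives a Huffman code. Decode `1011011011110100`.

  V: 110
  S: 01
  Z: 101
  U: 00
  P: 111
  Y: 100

Read left to right; each codeword is recognised as soon as it completes (prefix code):
  101→Z | 101→Z | 101→Z | 111→P | 01→S | 00→U
Decoded message: ZZZPSU

ZZZPSU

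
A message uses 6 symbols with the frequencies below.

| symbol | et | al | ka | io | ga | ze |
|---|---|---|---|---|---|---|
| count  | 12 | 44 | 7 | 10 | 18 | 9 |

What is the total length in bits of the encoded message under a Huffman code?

Build the Huffman tree bottom-up:
ka(7) + ze(9) → 16
io(10) + et(12) → 22
16 + ga(18) → 34
22 + 34 → 56
al(44) + 56 → 100
The encoded length is the sum of every internal node's weight: 16 + 22 + 34 + 56 + 100 = 228 bits.

228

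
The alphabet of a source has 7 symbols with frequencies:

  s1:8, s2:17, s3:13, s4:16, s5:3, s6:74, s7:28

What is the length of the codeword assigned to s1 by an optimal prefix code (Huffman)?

5

Huffman merges, smallest pair first:
combine s5(3), s1(8) → 11
combine 11, s3(13) → 24
combine s4(16), s2(17) → 33
combine 24, s7(28) → 52
combine 33, 52 → 85
combine s6(74), 85 → 159
s1 sits 5 levels below the root, so its codeword is 5 bits.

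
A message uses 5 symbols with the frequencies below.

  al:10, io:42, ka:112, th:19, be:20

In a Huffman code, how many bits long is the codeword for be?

Repeatedly merge the two smallest:
combine al(10), th(19) → 29
combine be(20), 29 → 49
combine io(42), 49 → 91
combine 91, ka(112) → 203
The subtree containing be is merged 3 times, so code length = 3.

3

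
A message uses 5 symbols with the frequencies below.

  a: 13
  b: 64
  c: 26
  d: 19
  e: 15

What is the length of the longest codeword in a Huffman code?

3

Merge the two lowest-weight nodes at each step:
a(13) + e(15) → 28
d(19) + c(26) → 45
28 + 45 → 73
b(64) + 73 → 137
The first pair merged (a, e) ends up deepest, at depth 3.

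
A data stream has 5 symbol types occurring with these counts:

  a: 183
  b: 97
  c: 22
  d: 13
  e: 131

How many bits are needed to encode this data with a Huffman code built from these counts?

876

Build the Huffman tree bottom-up:
d(13) + c(22) → 35
35 + b(97) → 132
e(131) + 132 → 263
a(183) + 263 → 446
Total encoded bits = sum of merged weights = 35 + 132 + 263 + 446 = 876.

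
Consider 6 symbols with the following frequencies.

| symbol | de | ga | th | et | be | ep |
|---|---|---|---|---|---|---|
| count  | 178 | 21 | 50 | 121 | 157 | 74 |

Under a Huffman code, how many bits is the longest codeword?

Merge the two lowest-weight nodes at each step:
ga(21) + th(50) → 71
71 + ep(74) → 145
et(121) + 145 → 266
be(157) + de(178) → 335
266 + 335 → 601
The first pair merged (ga, th) ends up deepest, at depth 4.

4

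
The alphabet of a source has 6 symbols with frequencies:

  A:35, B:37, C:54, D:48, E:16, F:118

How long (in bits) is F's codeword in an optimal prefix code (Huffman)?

Huffman merges, smallest pair first:
combine E(16), A(35) → 51
combine B(37), D(48) → 85
combine 51, C(54) → 105
combine 85, 105 → 190
combine F(118), 190 → 308
F is a child of the root — depth 1, so its codeword is a single bit.

1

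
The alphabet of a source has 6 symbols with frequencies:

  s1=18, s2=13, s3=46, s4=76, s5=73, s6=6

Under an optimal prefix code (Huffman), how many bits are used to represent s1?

3

Huffman merges, smallest pair first:
combine s6(6), s2(13) → 19
combine s1(18), 19 → 37
combine 37, s3(46) → 83
combine s5(73), s4(76) → 149
combine 83, 149 → 232
s1 sits 3 levels below the root, so its codeword is 3 bits.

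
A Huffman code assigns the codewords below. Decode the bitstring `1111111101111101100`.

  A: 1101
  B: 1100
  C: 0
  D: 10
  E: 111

EEAEDB

Read left to right; each codeword is recognised as soon as it completes (prefix code):
  111→E | 111→E | 1101→A | 111→E | 10→D | 1100→B
Decoded message: EEAEDB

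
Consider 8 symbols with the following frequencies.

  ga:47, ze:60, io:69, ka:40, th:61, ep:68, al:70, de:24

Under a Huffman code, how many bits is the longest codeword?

4

Merge the two lowest-weight nodes at each step:
merge de(24) and ka(40): 64
merge ga(47) and ze(60): 107
merge th(61) and 64: 125
merge ep(68) and io(69): 137
merge al(70) and 107: 177
merge 125 and 137: 262
merge 177 and 262: 439
Maximum depth reached is 4.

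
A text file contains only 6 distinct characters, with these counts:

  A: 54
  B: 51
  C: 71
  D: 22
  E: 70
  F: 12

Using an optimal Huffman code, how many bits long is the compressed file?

Merge the two smallest weights repeatedly:
F(12) + D(22) → 34
34 + B(51) → 85
A(54) + E(70) → 124
C(71) + 85 → 156
124 + 156 → 280
Total encoded bits = sum of merged weights = 34 + 85 + 124 + 156 + 280 = 679.

679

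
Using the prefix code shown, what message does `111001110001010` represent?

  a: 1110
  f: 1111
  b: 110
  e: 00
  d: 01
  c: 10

adbecc

Read left to right; each codeword is recognised as soon as it completes (prefix code):
  1110→a | 01→d | 110→b | 00→e | 10→c | 10→c
Decoded message: adbecc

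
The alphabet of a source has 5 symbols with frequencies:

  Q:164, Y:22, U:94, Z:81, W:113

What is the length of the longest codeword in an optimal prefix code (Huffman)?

3

Merge the two lowest-weight nodes at each step:
combine Y(22), Z(81) → 103
combine U(94), 103 → 197
combine W(113), Q(164) → 277
combine 197, 277 → 474
Maximum depth reached is 3.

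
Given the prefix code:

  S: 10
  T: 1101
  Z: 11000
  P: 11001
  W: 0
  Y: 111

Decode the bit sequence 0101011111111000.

WSSYYZ

Read left to right; each codeword is recognised as soon as it completes (prefix code):
  0→W | 10→S | 10→S | 111→Y | 111→Y | 11000→Z
Decoded message: WSSYYZ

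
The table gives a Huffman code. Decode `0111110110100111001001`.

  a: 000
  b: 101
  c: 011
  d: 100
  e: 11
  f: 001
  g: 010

cebbfeff

Read left to right; each codeword is recognised as soon as it completes (prefix code):
  011→c | 11→e | 101→b | 101→b | 001→f | 11→e | 001→f | 001→f
Decoded message: cebbfeff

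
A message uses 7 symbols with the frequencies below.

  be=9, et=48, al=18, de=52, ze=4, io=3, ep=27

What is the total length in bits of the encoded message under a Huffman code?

Build the Huffman tree bottom-up:
combine io(3), ze(4) → 7
combine 7, be(9) → 16
combine 16, al(18) → 34
combine ep(27), 34 → 61
combine et(48), de(52) → 100
combine 61, 100 → 161
Total encoded bits = sum of merged weights = 7 + 16 + 34 + 61 + 100 + 161 = 379.

379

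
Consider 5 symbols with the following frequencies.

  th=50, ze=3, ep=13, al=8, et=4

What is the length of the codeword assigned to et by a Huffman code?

4

Build the tree from the bottom:
merge ze(3) and et(4): 7
merge 7 and al(8): 15
merge ep(13) and 15: 28
merge 28 and th(50): 78
The subtree containing et is merged 4 times, so code length = 4.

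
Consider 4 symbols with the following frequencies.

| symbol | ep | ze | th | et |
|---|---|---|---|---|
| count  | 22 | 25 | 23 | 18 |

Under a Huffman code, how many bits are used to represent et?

2

Repeatedly merge the two smallest:
combine et(18), ep(22) → 40
combine th(23), ze(25) → 48
combine 40, 48 → 88
et sits 2 levels below the root, so its codeword is 2 bits.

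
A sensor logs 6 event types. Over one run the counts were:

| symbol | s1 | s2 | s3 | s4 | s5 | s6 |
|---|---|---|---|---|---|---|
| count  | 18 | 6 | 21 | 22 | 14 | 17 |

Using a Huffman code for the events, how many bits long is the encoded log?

251

Greedily combine the two least-frequent nodes:
combine s2(6), s5(14) → 20
combine s6(17), s1(18) → 35
combine 20, s3(21) → 41
combine s4(22), 35 → 57
combine 41, 57 → 98
The encoded length is the sum of every internal node's weight: 20 + 35 + 41 + 57 + 98 = 251 bits.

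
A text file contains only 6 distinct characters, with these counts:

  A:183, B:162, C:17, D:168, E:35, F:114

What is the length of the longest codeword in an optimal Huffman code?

4

Merge the two lowest-weight nodes at each step:
combine C(17), E(35) → 52
combine 52, F(114) → 166
combine B(162), 166 → 328
combine D(168), A(183) → 351
combine 328, 351 → 679
The first pair merged (C, E) ends up deepest, at depth 4.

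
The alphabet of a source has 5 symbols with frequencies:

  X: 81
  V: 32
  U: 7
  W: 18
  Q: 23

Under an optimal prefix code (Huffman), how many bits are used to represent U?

Build the tree from the bottom:
merge U(7) and W(18): 25
merge Q(23) and 25: 48
merge V(32) and 48: 80
merge 80 and X(81): 161
U sits 4 levels below the root, so its codeword is 4 bits.

4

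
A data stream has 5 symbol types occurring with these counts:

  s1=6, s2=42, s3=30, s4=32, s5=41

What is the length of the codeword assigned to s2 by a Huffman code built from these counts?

2

Build the tree from the bottom:
merge s1(6) and s3(30): 36
merge s4(32) and 36: 68
merge s5(41) and s2(42): 83
merge 68 and 83: 151
s2's leaf is at depth 2, giving a 2-bit codeword.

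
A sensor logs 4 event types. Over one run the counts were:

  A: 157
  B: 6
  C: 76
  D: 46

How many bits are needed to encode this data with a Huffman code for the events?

Build the Huffman tree bottom-up:
combine B(6), D(46) → 52
combine 52, C(76) → 128
combine 128, A(157) → 285
Each symbol's bit-cost is frequency × depth; summing gives 465 bits (equivalently 52 + 128 + 285).

465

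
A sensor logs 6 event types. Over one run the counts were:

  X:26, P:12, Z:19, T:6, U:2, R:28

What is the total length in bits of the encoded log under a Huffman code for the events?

214

Greedily combine the two least-frequent nodes:
U(2) + T(6) → 8
8 + P(12) → 20
Z(19) + 20 → 39
X(26) + R(28) → 54
39 + 54 → 93
Each symbol's bit-cost is frequency × depth; summing gives 214 bits (equivalently 8 + 20 + 39 + 54 + 93).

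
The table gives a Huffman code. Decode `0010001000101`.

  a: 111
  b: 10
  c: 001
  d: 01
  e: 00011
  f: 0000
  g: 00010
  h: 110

cgcd

Read left to right; each codeword is recognised as soon as it completes (prefix code):
  001→c | 00010→g | 001→c | 01→d
Decoded message: cgcd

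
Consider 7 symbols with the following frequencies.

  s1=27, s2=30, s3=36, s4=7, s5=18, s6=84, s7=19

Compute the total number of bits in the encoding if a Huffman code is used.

Merge the two smallest weights repeatedly:
combine s4(7), s5(18) → 25
combine s7(19), 25 → 44
combine s1(27), s2(30) → 57
combine s3(36), 44 → 80
combine 57, 80 → 137
combine s6(84), 137 → 221
Total encoded bits = sum of merged weights = 25 + 44 + 57 + 80 + 137 + 221 = 564.

564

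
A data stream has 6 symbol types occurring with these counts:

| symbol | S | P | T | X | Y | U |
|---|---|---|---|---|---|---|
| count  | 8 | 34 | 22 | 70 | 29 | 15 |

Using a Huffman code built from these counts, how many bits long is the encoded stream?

Build the Huffman tree bottom-up:
S(8) + U(15) → 23
T(22) + 23 → 45
Y(29) + P(34) → 63
45 + 63 → 108
X(70) + 108 → 178
Each symbol's bit-cost is frequency × depth; summing gives 417 bits (equivalently 23 + 45 + 63 + 108 + 178).

417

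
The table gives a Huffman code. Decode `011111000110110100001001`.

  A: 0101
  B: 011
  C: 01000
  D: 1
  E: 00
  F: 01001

BDDDEBBCF

Read left to right; each codeword is recognised as soon as it completes (prefix code):
  011→B | 1→D | 1→D | 1→D | 00→E | 011→B | 011→B | 01000→C | 01001→F
Decoded message: BDDDEBBCF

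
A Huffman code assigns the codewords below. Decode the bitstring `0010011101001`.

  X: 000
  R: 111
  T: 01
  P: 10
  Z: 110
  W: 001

Read left to right; each codeword is recognised as soon as it completes (prefix code):
  001→W | 001→W | 110→Z | 10→P | 01→T
Decoded message: WWZPT

WWZPT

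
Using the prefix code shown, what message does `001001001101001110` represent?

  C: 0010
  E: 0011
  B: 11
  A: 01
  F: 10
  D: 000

Read left to right; each codeword is recognised as soon as it completes (prefix code):
  0010→C | 01→A | 0011→E | 01→A | 0011→E | 10→F
Decoded message: CAEAEF

CAEAEF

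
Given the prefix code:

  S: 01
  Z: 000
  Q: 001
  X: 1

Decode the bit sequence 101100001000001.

Read left to right; each codeword is recognised as soon as it completes (prefix code):
  1→X | 01→S | 1→X | 000→Z | 01→S | 000→Z | 001→Q
Decoded message: XSXZSZQ

XSXZSZQ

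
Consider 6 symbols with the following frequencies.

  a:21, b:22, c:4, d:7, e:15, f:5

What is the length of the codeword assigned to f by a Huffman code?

Repeatedly merge the two smallest:
merge c(4) and f(5): 9
merge d(7) and 9: 16
merge e(15) and 16: 31
merge a(21) and b(22): 43
merge 31 and 43: 74
The subtree containing f is merged 4 times, so code length = 4.

4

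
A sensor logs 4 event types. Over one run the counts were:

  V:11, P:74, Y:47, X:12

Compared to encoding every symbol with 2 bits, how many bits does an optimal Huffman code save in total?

51

Fixed-length: 2 bits × 144 symbols = 288 bits.
Huffman merges:
combine V(11), X(12) → 23
combine 23, Y(47) → 70
combine 70, P(74) → 144
Huffman total = 23 + 70 + 144 = 237 bits.
Saving = 288 − 237 = 51 bits.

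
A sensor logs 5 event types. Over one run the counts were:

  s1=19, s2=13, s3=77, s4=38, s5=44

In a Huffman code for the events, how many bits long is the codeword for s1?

Huffman merges, smallest pair first:
combine s2(13), s1(19) → 32
combine 32, s4(38) → 70
combine s5(44), 70 → 114
combine s3(77), 114 → 191
s1's leaf is at depth 4, giving a 4-bit codeword.

4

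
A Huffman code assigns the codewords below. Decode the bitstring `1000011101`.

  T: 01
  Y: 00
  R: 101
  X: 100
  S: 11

XYSR

Read left to right; each codeword is recognised as soon as it completes (prefix code):
  100→X | 00→Y | 11→S | 101→R
Decoded message: XYSR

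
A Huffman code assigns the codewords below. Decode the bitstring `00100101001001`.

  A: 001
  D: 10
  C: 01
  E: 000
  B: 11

AACAA

Read left to right; each codeword is recognised as soon as it completes (prefix code):
  001→A | 001→A | 01→C | 001→A | 001→A
Decoded message: AACAA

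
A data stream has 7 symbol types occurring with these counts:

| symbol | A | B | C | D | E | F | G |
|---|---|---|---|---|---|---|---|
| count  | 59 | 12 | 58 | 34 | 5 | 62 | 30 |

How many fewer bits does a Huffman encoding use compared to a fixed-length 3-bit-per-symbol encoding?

115

Fixed-length: 3 bits × 260 symbols = 780 bits.
Huffman merges:
E(5) + B(12) → 17
17 + G(30) → 47
D(34) + 47 → 81
C(58) + A(59) → 117
F(62) + 81 → 143
117 + 143 → 260
Huffman total = 17 + 47 + 81 + 117 + 143 + 260 = 665 bits.
Saving = 780 − 665 = 115 bits.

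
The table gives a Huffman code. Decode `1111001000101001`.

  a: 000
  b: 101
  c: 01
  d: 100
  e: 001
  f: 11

Read left to right; each codeword is recognised as soon as it completes (prefix code):
  11→f | 11→f | 001→e | 000→a | 101→b | 001→e
Decoded message: ffeabe

ffeabe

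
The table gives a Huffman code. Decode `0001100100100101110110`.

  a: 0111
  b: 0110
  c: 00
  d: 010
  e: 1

Read left to right; each codeword is recognised as soon as it completes (prefix code):
  00→c | 0110→b | 010→d | 010→d | 010→d | 1→e | 1→e | 1→e | 0110→b
Decoded message: cbdddeeeb

cbdddeeeb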